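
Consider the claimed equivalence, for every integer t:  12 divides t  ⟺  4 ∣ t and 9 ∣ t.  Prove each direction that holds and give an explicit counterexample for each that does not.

[⇐] Suppose 4 ∣ t and 9 ∣ t. Any common multiple of 4 and 9 is a multiple of their lcm; here gcd(4, 9) = 1, so lcm(4, 9) = 4·9 = 36, so 36 ∣ t. Since 12 ∣ 36, it follows that 12 ∣ t.

[⇒] This fails: take t = 12. Certainly 12 ∣ 12, but 9 ∤ 12.

The forward direction fails; the converse holds.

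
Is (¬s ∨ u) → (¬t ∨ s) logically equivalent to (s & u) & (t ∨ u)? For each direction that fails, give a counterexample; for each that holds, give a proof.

(⇒) fails; (⇐) holds.

(⇐) Assume the antecedent. If s is true, (¬s ∨ u) → (¬t ∨ s) reduces to true regardless of the other variables. If s is false, the antecedent cannot hold. Either way (¬s ∨ u) → (¬t ∨ s) holds.

(⇒) This fails. Under s = F, u = F, t = F, the left side is true but the right side is false.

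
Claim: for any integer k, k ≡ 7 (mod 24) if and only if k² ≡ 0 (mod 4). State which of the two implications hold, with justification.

(⟹) This fails: take k = 7. Then 7 ≡ 7 (mod 24), but 7² = 49 ≡ 1 (mod 4), not 0.

(⟸) This fails: take k = 0. Then 0² = 0 ≡ 0 (mod 4), yet 0 ≡ 0 (mod 24), not 7.

Both directions fail.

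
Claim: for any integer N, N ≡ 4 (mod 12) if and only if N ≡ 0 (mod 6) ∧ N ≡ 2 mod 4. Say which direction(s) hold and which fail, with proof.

(⇒) fails and (⇐) fails.

(→) This fails: N = 4 gives 4 ≡ 4 (mod 12) but 4 ≡ 4 (mod 6), so the conjunction on the right does not hold.

(←) This fails: N = 6 satisfies both congruences on the right (6 ≡ 0 mod 6 and 6 ≡ 2 mod 4) yet 6 ≡ 6 (mod 12), not 4.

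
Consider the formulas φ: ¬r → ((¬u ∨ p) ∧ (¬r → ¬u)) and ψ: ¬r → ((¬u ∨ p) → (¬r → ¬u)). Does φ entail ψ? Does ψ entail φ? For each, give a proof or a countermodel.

Forward direction. Assume the antecedent. If r is true, ¬r → ((¬u ∨ p) → (¬r → ¬u)) reduces to true regardless of the other variables. If r is false, the antecedent forces (r = F, u = F, p = F) or (r = F, u = F, p = T), and ¬r → ((¬u ∨ p) → (¬r → ¬u)) holds there. Either way ¬r → ((¬u ∨ p) → (¬r → ¬u)) holds.

Converse. This fails. Under r = F, u = T, p = F, the left side is false but the right side is true.

Only the forward implication holds.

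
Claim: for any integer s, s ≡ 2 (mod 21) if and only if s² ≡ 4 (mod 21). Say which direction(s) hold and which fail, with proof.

(⇒) holds; (⇐) fails.

(←) This fails: take s = 5. Then 5² = 25 ≡ 4 (mod 21), yet 5 ≡ 5 (mod 21), not 2.

(→) Suppose s ≡ 2 (mod 21). Write s = 21j + 2. Then (21j + 2)² = 441j² + 84j + 4 = 21(21j² + 4j) + 4, so s² ≡ 4 (mod 21).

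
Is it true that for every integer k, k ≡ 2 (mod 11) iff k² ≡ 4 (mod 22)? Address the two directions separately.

Neither implication holds.

[⇒] This fails: take k = 13. Then 13 ≡ 2 (mod 11), but 13² = 169 ≡ 15 (mod 22), not 4.

[⇐] This fails: take k = 20. Then 20² = 400 ≡ 4 (mod 22), yet 20 ≡ 9 (mod 11), not 2.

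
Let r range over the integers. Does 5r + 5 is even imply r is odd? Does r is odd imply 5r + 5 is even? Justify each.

Both directions hold.

Forward direction. Suppose 5r + 5 is even. Since 5 is odd, 5r and r have the same parity, so 5r + 5 ≡ r + 5 (mod 2). As 5 is odd, 5r + 5 is even exactly when r is odd. Thus r is odd.

Converse. Suppose r is odd; write r = 2j + 1. Then 5r + 5 = 5·(2j + 1) + 5 = 2·5j + 10, which is even.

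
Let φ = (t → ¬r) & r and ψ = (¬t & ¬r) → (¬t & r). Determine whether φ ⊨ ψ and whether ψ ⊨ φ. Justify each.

Not equivalent: only (⇒) holds.

(→) Assume the antecedent. If r is true, (¬t & ¬r) → (¬t & r) reduces to true regardless of the other variables. If r is false, the antecedent cannot hold. Either way (¬t & ¬r) → (¬t & r) holds.

(←) This fails. Under r = F, t = T, the left side is false but the right side is true.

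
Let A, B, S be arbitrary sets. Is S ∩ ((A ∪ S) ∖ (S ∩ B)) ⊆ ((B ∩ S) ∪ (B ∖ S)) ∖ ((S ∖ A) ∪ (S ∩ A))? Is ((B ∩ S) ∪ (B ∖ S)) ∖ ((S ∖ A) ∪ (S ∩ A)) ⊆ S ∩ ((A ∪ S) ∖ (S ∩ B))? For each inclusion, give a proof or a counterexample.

(⊆) fails and (⊇) fails.

(⟹) This inclusion fails. Take A = ∅, B = ∅, S = {1}; then 1 ∈ S ∩ ((A ∪ S) ∖ (S ∩ B)) but 1 ∉ ((B ∩ S) ∪ (B ∖ S)) ∖ ((S ∖ A) ∪ (S ∩ A)).

(⟸) This inclusion fails. Take A = ∅, B = {1}, S = ∅; then 1 ∈ ((B ∩ S) ∪ (B ∖ S)) ∖ ((S ∖ A) ∪ (S ∩ A)) but 1 ∉ S ∩ ((A ∪ S) ∖ (S ∩ B)).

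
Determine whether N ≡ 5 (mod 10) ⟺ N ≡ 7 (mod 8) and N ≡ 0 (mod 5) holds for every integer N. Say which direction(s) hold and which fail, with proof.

Not equivalent: only (⇐) holds.

Forward direction. This fails: N = 25 gives 25 ≡ 5 (mod 10) but 25 ≡ 1 (mod 8), so the conjunction on the right does not hold.

Converse. If N ≡ 7 (mod 8) and N ≡ 0 (mod 5), then by the Chinese remainder theorem N ≡ 15 (mod 40). Since 15 ≡ 5 (mod 10) and 10 ∣ 40, we get N ≡ 5 (mod 10).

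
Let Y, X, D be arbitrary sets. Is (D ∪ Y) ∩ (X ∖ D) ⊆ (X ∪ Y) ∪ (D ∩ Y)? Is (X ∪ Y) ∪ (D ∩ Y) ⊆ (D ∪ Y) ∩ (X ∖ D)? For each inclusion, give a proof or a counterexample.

Forward inclusion. Let x ∈ (D ∪ Y) ∩ (X ∖ D). Then x ∈ Y ∩ X and x ∉ D, from which x ∈ (X ∪ Y) ∪ (D ∩ Y).

Reverse inclusion. This inclusion fails. Take Y = {1}, X = ∅, D = ∅; then 1 ∈ (X ∪ Y) ∪ (D ∩ Y) but 1 ∉ (D ∪ Y) ∩ (X ∖ D).

(⊆) holds; (⊇) fails.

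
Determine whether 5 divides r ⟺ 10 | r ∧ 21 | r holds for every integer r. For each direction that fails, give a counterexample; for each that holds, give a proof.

The forward direction fails; the converse holds.

(⟹) This fails: take r = 5. Certainly 5 ∣ 5, but 10 ∤ 5.

(⟸) Suppose 10 ∣ r and 21 ∣ r. Any common multiple of 10 and 21 is a multiple of their lcm; here gcd(10, 21) = 1, so lcm(10, 21) = 10·21 = 210, so 210 ∣ r. Since 5 ∣ 210, it follows that 5 ∣ r.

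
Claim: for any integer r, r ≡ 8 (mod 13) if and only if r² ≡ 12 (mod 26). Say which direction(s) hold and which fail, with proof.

[⇒] This fails: take r = 21. Then 21 ≡ 8 (mod 13), but 21² = 441 ≡ 25 (mod 26), not 12.

[⇐] This fails: take r = 18. Then 18² = 324 ≡ 12 (mod 26), yet 18 ≡ 5 (mod 13), not 8.

Both directions fail.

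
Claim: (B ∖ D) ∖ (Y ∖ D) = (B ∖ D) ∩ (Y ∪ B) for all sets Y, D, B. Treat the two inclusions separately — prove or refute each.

Reverse inclusion. This inclusion fails. Take Y = {1}, D = ∅, B = {1}; then 1 ∈ (B ∖ D) ∩ (Y ∪ B) but 1 ∉ (B ∖ D) ∖ (Y ∖ D).

Forward inclusion. Let x ∈ (B ∖ D) ∖ (Y ∖ D). Then x ∈ B and x ∉ Y, D, from which x ∈ (B ∖ D) ∩ (Y ∪ B).

Only the forward inclusion holds.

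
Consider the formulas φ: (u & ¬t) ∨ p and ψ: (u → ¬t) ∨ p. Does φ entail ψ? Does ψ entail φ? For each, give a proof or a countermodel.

[⇒] Assume the antecedent. If p is true, (u → ¬t) ∨ p reduces to true regardless of the other variables. If p is false, the antecedent forces (p = F, u = T, t = F), and (u → ¬t) ∨ p holds there. Either way (u → ¬t) ∨ p holds.

[⇐] This fails. Under p = F, u = F, t = F, the left side is false but the right side is true.

The forward direction holds; the converse fails.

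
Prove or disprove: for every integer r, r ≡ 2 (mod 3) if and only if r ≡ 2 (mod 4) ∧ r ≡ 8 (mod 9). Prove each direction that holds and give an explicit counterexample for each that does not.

Only the converse holds.

[⇒] This fails: r = 32 gives 32 ≡ 2 (mod 3) but 32 ≡ 0 (mod 4), so the conjunction on the right does not hold.

[⇐] Conversely, if r ≡ 2 (mod 4) and r ≡ 8 (mod 9), then by the Chinese remainder theorem r ≡ 26 (mod 36). Since 26 ≡ 2 (mod 3) and 3 ∣ 36, we get r ≡ 2 (mod 3).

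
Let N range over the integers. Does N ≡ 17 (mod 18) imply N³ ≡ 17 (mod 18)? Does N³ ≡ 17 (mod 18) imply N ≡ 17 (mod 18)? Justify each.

(⇒) holds; (⇐) fails.

(→) Suppose N ≡ 17 (mod 18). Write N = 18j + 17. Then (18j + 17)³ = 5832j³ + 16524j² + 15606j + 4913 = 18(324j³ + 918j² + 867j + 272) + 17, so N³ ≡ 17 (mod 18).

(←) This fails: take N = 5. Then 5³ = 125 ≡ 17 (mod 18), yet 5 ≡ 5 (mod 18), not 17.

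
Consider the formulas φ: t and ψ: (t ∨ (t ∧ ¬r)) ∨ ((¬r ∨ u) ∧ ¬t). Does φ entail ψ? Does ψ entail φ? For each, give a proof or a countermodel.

Only the forward implication holds.

(⇒) Assume the antecedent. If r is true, the antecedent forces (r = T, u = F, t = T) or (r = T, u = T, t = T), and the consequent holds there. If r is false, the consequent reduces to true regardless of the other variables. Either way the consequent holds.

(⇐) This fails. Under r = F, u = F, t = F, the left side is false but the right side is true.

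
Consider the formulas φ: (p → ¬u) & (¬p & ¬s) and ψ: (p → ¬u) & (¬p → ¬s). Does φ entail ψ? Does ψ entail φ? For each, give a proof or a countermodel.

(⇒) holds; (⇐) fails.

[⇒] Assume the antecedent. If u is true, the antecedent forces (u = T, s = F, p = F), and (p → ¬u) & (¬p → ¬s) holds there. If u is false, the antecedent forces (u = F, s = F, p = F), and (p → ¬u) & (¬p → ¬s) holds there. Either way (p → ¬u) & (¬p → ¬s) holds.

[⇐] This fails. Under u = F, s = F, p = T, the left side is false but the right side is true.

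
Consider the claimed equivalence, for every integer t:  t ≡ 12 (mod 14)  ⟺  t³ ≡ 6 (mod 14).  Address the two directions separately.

(⇒) Suppose t ≡ 12 (mod 14). Write t = 14j + 12. Then (14j + 12)³ = 2744j³ + 7056j² + 6048j + 1728 = 14(196j³ + 504j² + 432j + 123) + 6, so t³ ≡ 6 (mod 14).

(⇐) This fails: take t = 6. Then 6³ = 216 ≡ 6 (mod 14), yet 6 ≡ 6 (mod 14), not 12.

The forward direction holds; the converse fails.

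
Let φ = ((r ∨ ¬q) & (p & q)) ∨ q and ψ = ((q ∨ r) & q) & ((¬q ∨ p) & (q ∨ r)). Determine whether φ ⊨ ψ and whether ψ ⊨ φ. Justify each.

(→) This fails. Under r = F, q = T, p = F, the left side is true but the right side is false.

(←) Assume the antecedent. If r is true, the antecedent forces (r = T, q = T, p = T), and ((r ∨ ¬q) & (p & q)) ∨ q holds there. If r is false, the antecedent forces (r = F, q = T, p = T), and ((r ∨ ¬q) & (p & q)) ∨ q holds there. Either way ((r ∨ ¬q) & (p & q)) ∨ q holds.

Only the converse holds.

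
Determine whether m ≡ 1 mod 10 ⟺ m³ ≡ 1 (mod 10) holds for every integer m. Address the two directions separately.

Both directions hold; the statement is true.

(⟹) Suppose m ≡ 1 mod 10. Write m = 10j + 1. Then (10j + 1)³ = 1000j³ + 300j² + 30j + 1 = 10(100j³ + 30j² + 3j) + 1, so m³ ≡ 1 (mod 10).

(⟸) For the converse, argue contrapositively. If m ≢ 1 (mod 10), then m is congruent to one of 0, 2, 3, 4, 5, 6, 7, 8, 9 modulo 10, and these give m³ ≡ 0, 8, 7, 4, 5, 6, 3, 2, 9 respectively — never 1.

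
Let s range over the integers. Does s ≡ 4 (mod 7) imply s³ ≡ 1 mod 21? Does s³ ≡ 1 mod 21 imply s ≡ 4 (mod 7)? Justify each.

Neither implication holds.

[⇒] This fails: take s = 11. Then 11 ≡ 4 (mod 7), but 11³ = 1331 ≡ 8 (mod 21), not 1.

[⇐] This fails: take s = 1. Then 1³ = 1 ≡ 1 (mod 21), yet 1 ≡ 1 (mod 7), not 4.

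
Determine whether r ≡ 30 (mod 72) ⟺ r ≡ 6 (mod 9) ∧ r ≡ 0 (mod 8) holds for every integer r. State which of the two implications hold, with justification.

(→) This fails: r = 30 gives 30 ≡ 30 (mod 72) but 30 ≡ 3 (mod 9), so the conjunction on the right does not hold.

(←) This fails: r = 24 satisfies both congruences on the right (24 ≡ 6 mod 9 and 24 ≡ 0 mod 8) yet 24 ≡ 24 (mod 72), not 30.

(⇒) fails and (⇐) fails.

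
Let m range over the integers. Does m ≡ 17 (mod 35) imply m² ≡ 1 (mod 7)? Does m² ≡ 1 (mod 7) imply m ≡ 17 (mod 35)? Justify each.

Neither direction holds.

[⇒] This fails: take m = 17. Then 17 ≡ 17 (mod 35), but 17² = 289 ≡ 2 (mod 7), not 1.

[⇐] This fails: take m = 1. Then 1² = 1 ≡ 1 (mod 7), yet 1 ≡ 1 (mod 35), not 17.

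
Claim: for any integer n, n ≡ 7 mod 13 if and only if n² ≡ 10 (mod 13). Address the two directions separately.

(⟹) Suppose n ≡ 7 mod 13. Write n = 13j + 7. Then (13j + 7)² = 169j² + 182j + 49 = 13(13j² + 14j + 3) + 10, so n² ≡ 10 (mod 13).

(⟸) This fails: take n = 6. Then 6² = 36 ≡ 10 (mod 13), yet 6 ≡ 6 (mod 13), not 7.

Only the forward direction holds.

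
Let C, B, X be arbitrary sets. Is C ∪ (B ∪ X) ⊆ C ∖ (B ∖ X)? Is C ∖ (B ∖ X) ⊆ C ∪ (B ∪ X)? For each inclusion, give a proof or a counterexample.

Reverse inclusion. Let x ∈ C ∖ (B ∖ X). Then either x ∈ C and x ∉ B, X; or x ∈ C ∩ X and x ∉ B; or x ∈ C ∩ B ∩ X. In each case x ∈ C ∪ (B ∪ X), so C ∖ (B ∖ X) ⊆ C ∪ (B ∪ X).

Forward inclusion. This inclusion fails. Take C = ∅, B = {1}, X = ∅; then 1 ∈ C ∪ (B ∪ X) but 1 ∉ C ∖ (B ∖ X).

The sets are not equal: only the reverse inclusion holds.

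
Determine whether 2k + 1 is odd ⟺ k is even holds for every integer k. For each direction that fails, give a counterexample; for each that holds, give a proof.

Not equivalent: only (⇐) holds.

Forward direction. This fails: take k = 1. Then 2k + 1 = 3, which is odd, yet k = 1 is odd, not even.

Converse. Suppose k is even. Since 2 is even, 2k is even for every k, so 2k + 1 has the same parity as 1, which is odd. Hence 2k + 1 is odd.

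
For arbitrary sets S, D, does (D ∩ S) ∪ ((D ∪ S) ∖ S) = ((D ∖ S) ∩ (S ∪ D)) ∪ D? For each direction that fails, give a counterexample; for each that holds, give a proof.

Both inclusions hold; the sets are equal.

(⟹) Let x ∈ (D ∩ S) ∪ ((D ∪ S) ∖ S). Then either x ∈ D and x ∉ S; or x ∈ S ∩ D. In each case x ∈ ((D ∖ S) ∩ (S ∪ D)) ∪ D, so (D ∩ S) ∪ ((D ∪ S) ∖ S) ⊆ ((D ∖ S) ∩ (S ∪ D)) ∪ D.

(⟸) Let x ∈ ((D ∖ S) ∩ (S ∪ D)) ∪ D. Then either x ∈ D and x ∉ S; or x ∈ S ∩ D. In each case x ∈ (D ∩ S) ∪ ((D ∪ S) ∖ S), so ((D ∖ S) ∩ (S ∪ D)) ∪ D ⊆ (D ∩ S) ∪ ((D ∪ S) ∖ S).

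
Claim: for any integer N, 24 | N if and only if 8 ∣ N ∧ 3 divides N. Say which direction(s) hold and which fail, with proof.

Both directions hold.

(⇐) Suppose 8 ∣ N and 3 ∣ N. Any common multiple of 8 and 3 is a multiple of their lcm; here gcd(8, 3) = 1, so lcm(8, 3) = 8·3 = 24, so 24 ∣ N.

(⇒) If 24 ∣ N, write N = 24q. Since 24 = 3·8, N = 8·(3q), so 8 ∣ N; and since 24 = 8·3, N = 3·(8q), so 3 ∣ N.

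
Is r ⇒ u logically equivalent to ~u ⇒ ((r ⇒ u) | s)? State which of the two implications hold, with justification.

Forward direction. Assume the antecedent. If u is true, ~u ⇒ ((r ⇒ u) | s) reduces to true regardless of the other variables. If u is false, the antecedent forces (u = F, r = F, s = F) or (u = F, r = F, s = T), and ~u ⇒ ((r ⇒ u) | s) holds there. Either way ~u ⇒ ((r ⇒ u) | s) holds.

Converse. This fails. Under u = F, r = T, s = T, the left side is false but the right side is true.

The forward direction holds; the converse fails.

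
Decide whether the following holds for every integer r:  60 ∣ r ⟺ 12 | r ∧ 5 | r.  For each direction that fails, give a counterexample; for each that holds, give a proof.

Both implications hold.

(⇒) If 60 ∣ r, write r = 60q. Since 60 = 5·12, r = 12·(5q), so 12 ∣ r; and since 60 = 12·5, r = 5·(12q), so 5 ∣ r.

(⇐) Suppose 12 ∣ r and 5 ∣ r. Any common multiple of 12 and 5 is a multiple of their lcm; here gcd(12, 5) = 1, so lcm(12, 5) = 12·5 = 60, so 60 ∣ r.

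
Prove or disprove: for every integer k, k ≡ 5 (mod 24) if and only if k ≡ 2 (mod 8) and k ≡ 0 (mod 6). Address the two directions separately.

Both directions fail.

(→) This fails: k = 5 gives 5 ≡ 5 (mod 24) but 5 ≡ 5 (mod 8), so the conjunction on the right does not hold.

(←) This fails: k = 18 satisfies both congruences on the right (18 ≡ 2 mod 8 and 18 ≡ 0 mod 6) yet 18 ≡ 18 (mod 24), not 5.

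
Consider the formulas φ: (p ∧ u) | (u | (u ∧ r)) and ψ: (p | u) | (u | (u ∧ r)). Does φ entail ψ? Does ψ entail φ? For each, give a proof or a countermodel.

Forward direction. Assume the antecedent. If p is true, (p | u) | (u | (u ∧ r)) reduces to true regardless of the other variables. If p is false, the antecedent forces (p = F, u = T, r = F) or (p = F, u = T, r = T), and (p | u) | (u | (u ∧ r)) holds there. Either way (p | u) | (u | (u ∧ r)) holds.

Converse. This fails. Under p = T, u = F, r = F, the left side is false but the right side is true.

Not equivalent: only (⇒) holds.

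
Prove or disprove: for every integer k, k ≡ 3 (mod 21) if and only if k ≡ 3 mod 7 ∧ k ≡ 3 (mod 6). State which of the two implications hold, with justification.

Not equivalent: only (⇐) holds.

[⇐] If k ≡ 3 (mod 7) and k ≡ 3 (mod 6), then by the Chinese remainder theorem k ≡ 3 (mod 42). Since 3 ≡ 3 (mod 21) and 21 ∣ 42, we get k ≡ 3 (mod 21).

[⇒] This fails: k = 24 gives 24 ≡ 3 (mod 21) but 24 ≡ 0 (mod 6), so the conjunction on the right does not hold.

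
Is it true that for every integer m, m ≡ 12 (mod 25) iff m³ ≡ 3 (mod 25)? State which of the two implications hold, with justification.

Forward direction. Suppose m ≡ 12 (mod 25). Write m = 25j + 12. Then (25j + 12)³ = 15625j³ + 22500j² + 10800j + 1728 = 25(625j³ + 900j² + 432j + 69) + 3, so m³ ≡ 3 (mod 25).

Converse. Suppose m³ ≡ 3 (mod 25). The only residue r in {0, …, 24} with r³ ≡ 3 (mod 25) is r = 12, so m ≡ 12 (mod 25).

Both directions hold.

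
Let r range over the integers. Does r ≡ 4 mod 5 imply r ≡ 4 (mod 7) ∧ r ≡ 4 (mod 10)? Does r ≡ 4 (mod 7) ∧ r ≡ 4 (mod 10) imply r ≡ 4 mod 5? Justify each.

Only the converse holds.

(⇐) If r ≡ 4 (mod 7) and r ≡ 4 (mod 10), then by the Chinese remainder theorem r ≡ 4 (mod 70). Since 4 ≡ 4 (mod 5) and 5 ∣ 70, we get r ≡ 4 (mod 5).

(⇒) This fails: r = 64 gives 64 ≡ 4 (mod 5) but 64 ≡ 1 (mod 7), so the conjunction on the right does not hold.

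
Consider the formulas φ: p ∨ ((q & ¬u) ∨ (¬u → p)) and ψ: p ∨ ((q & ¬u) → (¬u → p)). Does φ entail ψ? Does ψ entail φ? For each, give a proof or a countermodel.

(→) This fails. Under q = T, p = F, u = F, the left side is true but the right side is false.

(←) This fails. Under q = F, p = F, u = F, the left side is false but the right side is true.

(⇒) fails and (⇐) fails.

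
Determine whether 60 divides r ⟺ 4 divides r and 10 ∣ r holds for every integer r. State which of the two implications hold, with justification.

The forward direction holds; the converse fails.

Forward direction. If 60 ∣ r, write r = 60q. Since 60 = 15·4, r = 4·(15q), so 4 ∣ r; and since 60 = 6·10, r = 10·(6q), so 10 ∣ r.

Converse. This fails: take r = 20. Both 4 ∣ 20 and 10 ∣ 20, yet 20 is not a multiple of 60 (since 20 = 0·60 + 20), so 60 ∤ 20.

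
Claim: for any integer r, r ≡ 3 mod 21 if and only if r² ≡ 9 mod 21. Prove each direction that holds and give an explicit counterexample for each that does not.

(←) This fails: take r = 18. Then 18² = 324 ≡ 9 (mod 21), yet 18 ≡ 18 (mod 21), not 3.

(→) Suppose r ≡ 3 mod 21. Write r = 21j + 3. Then (21j + 3)² = 441j² + 126j + 9 = 21(21j² + 6j) + 9, so r² ≡ 9 (mod 21).

Not equivalent: only (⇒) holds.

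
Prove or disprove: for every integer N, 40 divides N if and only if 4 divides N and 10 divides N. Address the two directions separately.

Only the forward direction holds.

[⇒] If 40 ∣ N, write N = 40q. Since 40 = 10·4, N = 4·(10q), so 4 ∣ N; and since 40 = 4·10, N = 10·(4q), so 10 ∣ N.

[⇐] This fails: take N = 20. Both 4 ∣ 20 and 10 ∣ 20, yet 20 is not a multiple of 40 (since 20 = 0·40 + 20), so 40 ∤ 20.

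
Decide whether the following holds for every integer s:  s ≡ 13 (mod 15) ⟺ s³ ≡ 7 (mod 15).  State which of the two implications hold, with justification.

Equivalent; both directions hold.

[⇒] Suppose s ≡ 13 (mod 15). Write s = 15j + 13. Then (15j + 13)³ = 3375j³ + 8775j² + 7605j + 2197 = 15(225j³ + 585j² + 507j + 146) + 7, so s³ ≡ 7 (mod 15).

[⇐] Conversely, suppose s³ ≡ 7 (mod 15). The only residue r in {0, …, 14} with r³ ≡ 7 (mod 15) is r = 13, so s ≡ 13 (mod 15).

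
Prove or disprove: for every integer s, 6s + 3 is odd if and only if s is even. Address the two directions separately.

Only the reverse direction holds.

(⇒) This fails: take s = 1. Then 6s + 3 = 9, which is odd, yet s = 1 is odd, not even.

(⇐) Suppose s is even. Since 6 is even, 6s is even for every s, so 6s + 3 has the same parity as 3, which is odd. Hence 6s + 3 is odd.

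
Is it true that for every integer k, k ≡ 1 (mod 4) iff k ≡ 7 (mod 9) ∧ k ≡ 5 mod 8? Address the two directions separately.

(←) If k ≡ 7 (mod 9) and k ≡ 5 (mod 8), then by the Chinese remainder theorem k ≡ 61 (mod 72). Since 61 ≡ 1 (mod 4) and 4 ∣ 72, we get k ≡ 1 (mod 4).

(→) This fails: k = 1 gives 1 ≡ 1 (mod 4) but 1 ≡ 1 (mod 9), so the conjunction on the right does not hold.

(⇒) fails; (⇐) holds.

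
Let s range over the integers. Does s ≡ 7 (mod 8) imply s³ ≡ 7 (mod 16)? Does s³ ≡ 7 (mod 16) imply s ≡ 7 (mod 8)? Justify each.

(→) This fails: take s = 15. Then 15 ≡ 7 (mod 8), but 15³ = 3375 ≡ 15 (mod 16), not 7.

(←) Conversely, the residues r modulo 16 with r³ ≡ 7 (mod 16) are exactly {7}, and each is ≡ 7 (mod 8).

Only the converse holds.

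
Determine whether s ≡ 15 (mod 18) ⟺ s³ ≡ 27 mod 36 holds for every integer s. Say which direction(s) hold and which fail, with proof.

(→) This fails: take s = 33. Then 33 ≡ 15 (mod 18), but 33³ = 35937 ≡ 9 (mod 36), not 27.

(←) This fails: take s = 3. Then 3³ = 27 ≡ 27 (mod 36), yet 3 ≡ 3 (mod 18), not 15.

(⇒) fails and (⇐) fails.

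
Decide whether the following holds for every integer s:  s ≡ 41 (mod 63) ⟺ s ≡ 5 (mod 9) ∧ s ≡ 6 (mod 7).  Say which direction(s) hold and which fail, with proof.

(←) If s ≡ 5 (mod 9) and s ≡ 6 (mod 7), then by the Chinese remainder theorem s ≡ 41 (mod 63). This is exactly s ≡ 41 (mod 63).

(→) Suppose s ≡ 41 (mod 63); write s = 63j + 41. Since 9 ∣ 63, reducing mod 9 gives s ≡ 41 ≡ 5 (mod 9); since 7 ∣ 63, reducing mod 7 gives s ≡ 41 ≡ 6 (mod 7).

Both implications hold.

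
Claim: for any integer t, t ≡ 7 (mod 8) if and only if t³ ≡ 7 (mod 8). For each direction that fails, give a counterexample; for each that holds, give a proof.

Forward direction. Suppose t ≡ 7 (mod 8). Write t = 8j + 7. Then (8j + 7)³ = 512j³ + 1344j² + 1176j + 343 = 8(64j³ + 168j² + 147j + 42) + 7, so t³ ≡ 7 (mod 8).

Converse. For the converse, argue contrapositively. If t ≢ 7 (mod 8), then t is congruent to one of 0, 1, 2, 3, 4, 5, 6 modulo 8, and these give t³ ≡ 0, 1, 0, 3, 0, 5, 0 respectively — never 7.

Both directions hold.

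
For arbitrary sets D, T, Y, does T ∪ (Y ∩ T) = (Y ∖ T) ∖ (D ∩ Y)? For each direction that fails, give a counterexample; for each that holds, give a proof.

(⟹) This inclusion fails. Take D = ∅, T = {1}, Y = ∅; then 1 ∈ T ∪ (Y ∩ T) but 1 ∉ (Y ∖ T) ∖ (D ∩ Y).

(⟸) This inclusion fails. Take D = ∅, T = ∅, Y = {1}; then 1 ∈ (Y ∖ T) ∖ (D ∩ Y) but 1 ∉ T ∪ (Y ∩ T).

Both inclusions fail.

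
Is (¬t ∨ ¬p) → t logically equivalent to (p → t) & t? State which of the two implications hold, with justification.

The biconditional holds.

(→) Assume the antecedent. If t is true, (p → t) & t reduces to true regardless of the other variables. If t is false, the antecedent cannot hold. Either way (p → t) & t holds.

(←) Assume the antecedent. If t is true, (¬t ∨ ¬p) → t reduces to true regardless of the other variables. If t is false, the antecedent cannot hold. Either way (¬t ∨ ¬p) → t holds.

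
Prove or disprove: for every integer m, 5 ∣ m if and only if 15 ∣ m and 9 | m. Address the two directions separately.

Only the converse holds.

(←) Suppose 15 ∣ m and 9 ∣ m. Any common multiple of 15 and 9 is a multiple of their lcm; here lcm(15, 9) = 15·9/gcd(15, 9) = 135/3 = 45, so 45 ∣ m. Since 5 ∣ 45, it follows that 5 ∣ m.

(→) This fails: take m = 5. Certainly 5 ∣ 5, but 15 ∤ 5.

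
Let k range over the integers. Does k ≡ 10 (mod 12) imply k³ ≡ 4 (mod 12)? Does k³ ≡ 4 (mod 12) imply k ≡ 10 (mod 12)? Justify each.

Only the forward direction holds.

Converse. This fails: take k = 4. Then 4³ = 64 ≡ 4 (mod 12), yet 4 ≡ 4 (mod 12), not 10.

Forward direction. Suppose k ≡ 10 (mod 12). Write k = 12j + 10. Then (12j + 10)³ = 1728j³ + 4320j² + 3600j + 1000 = 12(144j³ + 360j² + 300j + 83) + 4, so k³ ≡ 4 (mod 12).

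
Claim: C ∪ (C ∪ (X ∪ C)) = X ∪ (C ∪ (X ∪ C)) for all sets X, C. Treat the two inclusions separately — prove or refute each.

The two sets are equal.

(⊆) Let x ∈ C ∪ (C ∪ (X ∪ C)). Then either x ∈ X and x ∉ C; or x ∈ C and x ∉ X; or x ∈ X ∩ C. In each case x ∈ X ∪ (C ∪ (X ∪ C)), so C ∪ (C ∪ (X ∪ C)) ⊆ X ∪ (C ∪ (X ∪ C)).

(⊇) Let x ∈ X ∪ (C ∪ (X ∪ C)). Then either x ∈ X and x ∉ C; or x ∈ C and x ∉ X; or x ∈ X ∩ C. In each case x ∈ C ∪ (C ∪ (X ∪ C)), so X ∪ (C ∪ (X ∪ C)) ⊆ C ∪ (C ∪ (X ∪ C)).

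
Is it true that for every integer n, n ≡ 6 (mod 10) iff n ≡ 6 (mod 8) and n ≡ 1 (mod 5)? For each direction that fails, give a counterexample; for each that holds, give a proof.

(⇒) fails; (⇐) holds.

(⇐) If n ≡ 6 (mod 8) and n ≡ 1 (mod 5), then by the Chinese remainder theorem n ≡ 6 (mod 40). Since 6 ≡ 6 (mod 10) and 10 ∣ 40, we get n ≡ 6 (mod 10).

(⇒) This fails: n = 16 gives 16 ≡ 6 (mod 10) but 16 ≡ 0 (mod 8), so the conjunction on the right does not hold.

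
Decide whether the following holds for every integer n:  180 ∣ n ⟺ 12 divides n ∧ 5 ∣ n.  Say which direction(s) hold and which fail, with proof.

(⇒) holds; (⇐) fails.

[⇒] If 180 ∣ n, write n = 180q. Since 180 = 15·12, n = 12·(15q), so 12 ∣ n; and since 180 = 36·5, n = 5·(36q), so 5 ∣ n.

[⇐] This fails: take n = 60. Both 12 ∣ 60 and 5 ∣ 60, yet 60 is not a multiple of 180 (since 60 = 0·180 + 60), so 180 ∤ 60.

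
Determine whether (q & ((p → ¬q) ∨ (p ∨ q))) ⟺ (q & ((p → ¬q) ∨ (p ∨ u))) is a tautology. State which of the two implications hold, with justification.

(→) Assume the antecedent. If u is true, the antecedent forces (u = T, q = T, p = F) or (u = T, q = T, p = T), and q & ((p → ¬q) ∨ (p ∨ u)) holds there. If u is false, the antecedent forces (u = F, q = T, p = F) or (u = F, q = T, p = T), and q & ((p → ¬q) ∨ (p ∨ u)) holds there. Either way q & ((p → ¬q) ∨ (p ∨ u)) holds.

(←) Assume the antecedent. If u is true, the antecedent forces (u = T, q = T, p = F) or (u = T, q = T, p = T), and q & ((p → ¬q) ∨ (p ∨ q)) holds there. If u is false, the antecedent forces (u = F, q = T, p = F) or (u = F, q = T, p = T), and q & ((p → ¬q) ∨ (p ∨ q)) holds there. Either way q & ((p → ¬q) ∨ (p ∨ q)) holds.

The biconditional holds.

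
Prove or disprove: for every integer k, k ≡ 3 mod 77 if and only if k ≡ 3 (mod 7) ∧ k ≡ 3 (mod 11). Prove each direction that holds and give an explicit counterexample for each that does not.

Converse. If k ≡ 3 (mod 7) and k ≡ 3 (mod 11), then by the Chinese remainder theorem k ≡ 3 (mod 77). This is exactly k ≡ 3 (mod 77).

Forward direction. Suppose k ≡ 3 (mod 77); write k = 77j + 3. Since 7 ∣ 77, reducing mod 7 gives k ≡ 3 (mod 7); since 11 ∣ 77, reducing mod 11 gives k ≡ 3 (mod 11).

Both directions hold; the statement is true.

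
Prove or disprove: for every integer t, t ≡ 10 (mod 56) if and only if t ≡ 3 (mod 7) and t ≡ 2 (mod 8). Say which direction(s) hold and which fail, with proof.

(→) Suppose t ≡ 10 (mod 56); write t = 56j + 10. Since 7 ∣ 56, reducing mod 7 gives t ≡ 10 ≡ 3 (mod 7); since 8 ∣ 56, reducing mod 8 gives t ≡ 10 ≡ 2 (mod 8).

(←) Conversely, if t ≡ 3 (mod 7) and t ≡ 2 (mod 8), then by the Chinese remainder theorem t ≡ 10 (mod 56). This is exactly t ≡ 10 (mod 56).

The biconditional holds.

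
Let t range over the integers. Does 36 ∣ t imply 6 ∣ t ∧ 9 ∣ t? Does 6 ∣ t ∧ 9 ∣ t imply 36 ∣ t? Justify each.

(→) If 36 ∣ t, write t = 36q. Since 36 = 6·6, t = 6·(6q), so 6 ∣ t; and since 36 = 4·9, t = 9·(4q), so 9 ∣ t.

(←) This fails: take t = 18. Both 6 ∣ 18 and 9 ∣ 18, yet 18 is not a multiple of 36 (since 18 = 0·36 + 18), so 36 ∤ 18.

Only the forward direction holds.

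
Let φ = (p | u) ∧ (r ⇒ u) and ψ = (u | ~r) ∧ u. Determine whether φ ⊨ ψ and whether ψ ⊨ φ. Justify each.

Only the converse holds.

[⇒] This fails. Under u = F, r = F, p = T, the left side is true but the right side is false.

[⇐] Assume the antecedent. If u is true, (p | u) ∧ (r ⇒ u) reduces to true regardless of the other variables. If u is false, the antecedent cannot hold. Either way (p | u) ∧ (r ⇒ u) holds.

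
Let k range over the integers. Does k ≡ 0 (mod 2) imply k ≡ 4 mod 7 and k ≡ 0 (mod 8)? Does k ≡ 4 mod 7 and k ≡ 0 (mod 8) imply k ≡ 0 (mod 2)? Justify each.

[⇒] This fails: k = 0 gives 0 ≡ 0 (mod 2) but 0 ≡ 0 (mod 7), so the conjunction on the right does not hold.

[⇐] Conversely, if k ≡ 4 (mod 7) and k ≡ 0 (mod 8), then by the Chinese remainder theorem k ≡ 32 (mod 56). Since 32 ≡ 0 (mod 2) and 2 ∣ 56, we get k ≡ 0 (mod 2).

Only the reverse direction holds.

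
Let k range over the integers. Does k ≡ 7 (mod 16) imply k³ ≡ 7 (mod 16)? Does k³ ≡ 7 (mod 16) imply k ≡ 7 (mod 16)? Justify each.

Both implications hold.

Forward direction. Suppose k ≡ 7 (mod 16). Write k = 16j + 7. Then (16j + 7)³ = 4096j³ + 5376j² + 2352j + 343 = 16(256j³ + 336j² + 147j + 21) + 7, so k³ ≡ 7 (mod 16).

Converse. Suppose k³ ≡ 7 (mod 16). The only residue r in {0, …, 15} with r³ ≡ 7 (mod 16) is r = 7, so k ≡ 7 (mod 16).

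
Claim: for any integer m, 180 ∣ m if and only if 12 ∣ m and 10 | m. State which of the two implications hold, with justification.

(⟸) This fails: take m = 60. Both 12 ∣ 60 and 10 ∣ 60, yet 60 is not a multiple of 180 (since 60 = 0·180 + 60), so 180 ∤ 60.

(⟹) If 180 ∣ m, write m = 180q. Since 180 = 15·12, m = 12·(15q), so 12 ∣ m; and since 180 = 18·10, m = 10·(18q), so 10 ∣ m.

Only the forward implication holds.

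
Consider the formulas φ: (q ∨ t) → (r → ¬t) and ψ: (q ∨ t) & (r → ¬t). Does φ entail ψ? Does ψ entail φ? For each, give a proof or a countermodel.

(←) Assume the antecedent. If r is true, the antecedent forces (r = T, q = T, t = F), and (q ∨ t) → (r → ¬t) holds there. If r is false, (q ∨ t) → (r → ¬t) reduces to true regardless of the other variables. Either way (q ∨ t) → (r → ¬t) holds.

(→) This fails. Under r = F, q = F, t = F, the left side is true but the right side is false.

The forward direction fails; the converse holds.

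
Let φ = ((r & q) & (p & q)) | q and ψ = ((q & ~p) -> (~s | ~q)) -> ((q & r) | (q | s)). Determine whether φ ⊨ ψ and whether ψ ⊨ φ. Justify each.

(→) Assume the antecedent. If q is true, the consequent reduces to true regardless of the other variables. If q is false, the antecedent cannot hold. Either way the consequent holds.

(←) This fails. Under p = F, s = T, q = F, r = F, the left side is false but the right side is true.

(⇒) holds; (⇐) fails.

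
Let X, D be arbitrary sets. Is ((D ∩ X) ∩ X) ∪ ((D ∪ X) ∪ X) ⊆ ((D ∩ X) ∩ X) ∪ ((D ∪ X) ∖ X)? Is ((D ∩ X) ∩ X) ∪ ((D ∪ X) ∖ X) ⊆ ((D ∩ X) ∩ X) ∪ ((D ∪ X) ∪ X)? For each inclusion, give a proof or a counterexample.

Forward inclusion. This inclusion fails. Take X = {1}, D = ∅; then 1 ∈ ((D ∩ X) ∩ X) ∪ ((D ∪ X) ∪ X) but 1 ∉ ((D ∩ X) ∩ X) ∪ ((D ∪ X) ∖ X).

Reverse inclusion. Let x ∈ ((D ∩ X) ∩ X) ∪ ((D ∪ X) ∖ X). Then either x ∈ D and x ∉ X; or x ∈ X ∩ D. In each case x ∈ ((D ∩ X) ∩ X) ∪ ((D ∪ X) ∪ X), so ((D ∩ X) ∩ X) ∪ ((D ∪ X) ∖ X) ⊆ ((D ∩ X) ∩ X) ∪ ((D ∪ X) ∪ X).

Only the reverse inclusion holds.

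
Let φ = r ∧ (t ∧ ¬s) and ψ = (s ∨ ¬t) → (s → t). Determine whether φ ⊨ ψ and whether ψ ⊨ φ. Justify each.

(⇒) holds; (⇐) fails.

[⇒] Assume the antecedent. If s is true, the antecedent cannot hold. If s is false, (s ∨ ¬t) → (s → t) reduces to true regardless of the other variables. Either way (s ∨ ¬t) → (s → t) holds.

[⇐] This fails. Under s = F, r = F, t = F, the left side is false but the right side is true.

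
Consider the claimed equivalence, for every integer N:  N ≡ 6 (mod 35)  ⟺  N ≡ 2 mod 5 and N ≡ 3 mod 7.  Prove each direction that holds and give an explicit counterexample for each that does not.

(→) This fails: N = 6 gives 6 ≡ 6 (mod 35) but 6 ≡ 1 (mod 5), so the conjunction on the right does not hold.

(←) This fails: N = 17 satisfies both congruences on the right (17 ≡ 2 mod 5 and 17 ≡ 3 mod 7) yet 17 ≡ 17 (mod 35), not 6.

Neither implication holds.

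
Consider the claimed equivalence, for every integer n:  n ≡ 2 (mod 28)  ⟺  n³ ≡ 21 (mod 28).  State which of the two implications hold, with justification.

(⇒) This fails: take n = 2. Then 2 ≡ 2 (mod 28), but 2³ = 8 ≡ 8 (mod 28), not 21.

(⇐) This fails: take n = 21. Then 21³ = 9261 ≡ 21 (mod 28), yet 21 ≡ 21 (mod 28), not 2.

Neither implication holds.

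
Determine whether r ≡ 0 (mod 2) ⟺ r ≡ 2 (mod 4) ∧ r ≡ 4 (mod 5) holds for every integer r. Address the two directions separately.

(⇒) This fails: r = 0 gives 0 ≡ 0 (mod 2) but 0 ≡ 0 (mod 4), so the conjunction on the right does not hold.

(⇐) Conversely, if r ≡ 2 (mod 4) and r ≡ 4 (mod 5), then by the Chinese remainder theorem r ≡ 14 (mod 20). Since 14 ≡ 0 (mod 2) and 2 ∣ 20, we get r ≡ 0 (mod 2).

The forward direction fails; the converse holds.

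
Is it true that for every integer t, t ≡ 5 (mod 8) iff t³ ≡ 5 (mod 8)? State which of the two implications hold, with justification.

Equivalent; both directions hold.

Forward direction. Suppose t ≡ 5 (mod 8). Write t = 8j + 5. Then (8j + 5)³ = 512j³ + 960j² + 600j + 125 = 8(64j³ + 120j² + 75j + 15) + 5, so t³ ≡ 5 (mod 8).

Converse. Suppose t³ ≡ 5 (mod 8). The only residue r in {0, …, 7} with r³ ≡ 5 (mod 8) is r = 5, so t ≡ 5 (mod 8).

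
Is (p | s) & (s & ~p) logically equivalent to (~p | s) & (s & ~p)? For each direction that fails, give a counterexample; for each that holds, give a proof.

(⟹) Assume the antecedent. If s is true, the antecedent forces (s = T, p = F), and (~p | s) & (s & ~p) holds there. If s is false, the antecedent cannot hold. Either way (~p | s) & (s & ~p) holds.

(⟸) Assume the antecedent. If s is true, the antecedent forces (s = T, p = F), and (p | s) & (s & ~p) holds there. If s is false, the antecedent cannot hold. Either way (p | s) & (s & ~p) holds.

Equivalent; both directions hold.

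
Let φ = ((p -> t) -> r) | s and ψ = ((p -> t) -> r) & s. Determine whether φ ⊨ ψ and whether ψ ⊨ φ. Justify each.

(⟹) This fails. Under s = T, t = F, p = F, r = F, the left side is true but the right side is false.

(⟸) Assume the antecedent. If s is true, ((p -> t) -> r) | s reduces to true regardless of the other variables. If s is false, the antecedent cannot hold. Either way ((p -> t) -> r) | s holds.

Only the reverse direction holds.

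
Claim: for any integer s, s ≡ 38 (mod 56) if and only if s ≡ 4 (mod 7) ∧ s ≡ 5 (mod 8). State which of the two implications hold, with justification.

[⇒] This fails: s = 38 gives 38 ≡ 38 (mod 56) but 38 ≡ 3 (mod 7), so the conjunction on the right does not hold.

[⇐] This fails: s = 53 satisfies both congruences on the right (53 ≡ 4 mod 7 and 53 ≡ 5 mod 8) yet 53 ≡ 53 (mod 56), not 38.

(⇒) fails and (⇐) fails.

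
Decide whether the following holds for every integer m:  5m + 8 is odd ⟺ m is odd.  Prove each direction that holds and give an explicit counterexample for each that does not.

Both directions hold; the statement is true.

(⟹) Suppose 5m + 8 is odd. Since 5 is odd, 5m and m have the same parity, so 5m + 8 ≡ m + 8 (mod 2). As 8 is even, 5m + 8 is odd exactly when m is odd. Thus m is odd.

(⟸) Conversely, suppose m is odd; write m = 2j + 1. Then 5m + 8 = 5·(2j + 1) + 8 = 2·5j + 13, which is odd.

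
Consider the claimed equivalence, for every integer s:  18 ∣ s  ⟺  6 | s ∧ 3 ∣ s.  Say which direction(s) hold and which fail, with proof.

Not equivalent: only (⇒) holds.

[⇒] If 18 ∣ s, write s = 18q. Since 18 = 3·6, s = 6·(3q), so 6 ∣ s; and since 18 = 6·3, s = 3·(6q), so 3 ∣ s.

[⇐] This fails: take s = 6. Both 6 ∣ 6 and 3 ∣ 6, yet 6 is not a multiple of 18 (since 6 = 0·18 + 6), so 18 ∤ 6.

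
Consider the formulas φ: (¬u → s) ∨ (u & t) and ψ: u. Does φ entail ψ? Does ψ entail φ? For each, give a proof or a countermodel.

(←) Assume the antecedent. If u is true, (¬u → s) ∨ (u & t) reduces to true regardless of the other variables. If u is false, the antecedent cannot hold. Either way (¬u → s) ∨ (u & t) holds.

(→) This fails. Under u = F, s = T, t = F, the left side is true but the right side is false.

The forward direction fails; the converse holds.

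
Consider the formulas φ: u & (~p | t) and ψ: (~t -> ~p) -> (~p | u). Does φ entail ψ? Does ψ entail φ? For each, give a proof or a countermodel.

(⇒) Assume the antecedent. If p is true, the antecedent forces (p = T, u = T, t = T), and (~t -> ~p) -> (~p | u) holds there. If p is false, (~t -> ~p) -> (~p | u) reduces to true regardless of the other variables. Either way (~t -> ~p) -> (~p | u) holds.

(⇐) This fails. Under p = F, u = F, t = F, the left side is false but the right side is true.

(⇒) holds; (⇐) fails.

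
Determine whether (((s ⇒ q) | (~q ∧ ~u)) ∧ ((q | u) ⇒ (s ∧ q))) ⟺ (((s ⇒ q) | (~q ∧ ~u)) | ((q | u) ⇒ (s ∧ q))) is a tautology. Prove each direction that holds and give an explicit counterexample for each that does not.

Only the forward implication holds.

(⟸) This fails. Under u = T, q = F, s = F, the left side is false but the right side is true.

(⟹) Assume the antecedent. If u is true, the antecedent forces (u = T, q = T, s = T), and the consequent holds there. If u is false, the consequent reduces to true regardless of the other variables. Either way the consequent holds.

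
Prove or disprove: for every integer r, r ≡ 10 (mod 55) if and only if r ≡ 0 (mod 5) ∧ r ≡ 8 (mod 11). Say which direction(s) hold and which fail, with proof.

Neither direction holds.

(⇒) This fails: r = 10 gives 10 ≡ 10 (mod 55) but 10 ≡ 10 (mod 11), so the conjunction on the right does not hold.

(⇐) This fails: r = 30 satisfies both congruences on the right (30 ≡ 0 mod 5 and 30 ≡ 8 mod 11) yet 30 ≡ 30 (mod 55), not 10.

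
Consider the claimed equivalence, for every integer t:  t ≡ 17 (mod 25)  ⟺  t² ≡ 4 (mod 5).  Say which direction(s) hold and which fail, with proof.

Only the forward direction holds.

Converse. This fails: take t = 2. Then 2² = 4 ≡ 4 (mod 5), yet 2 ≡ 2 (mod 25), not 17.

Forward direction. Suppose t ≡ 17 (mod 25). Then t² ≡ 17² = 289 (mod 25), and since 5 ∣ 25, also t² ≡ 4 (mod 5).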